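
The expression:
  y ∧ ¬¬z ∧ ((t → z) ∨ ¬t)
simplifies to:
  y ∧ z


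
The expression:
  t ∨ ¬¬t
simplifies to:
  t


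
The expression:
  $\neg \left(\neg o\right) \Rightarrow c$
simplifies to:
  $c \vee \neg o$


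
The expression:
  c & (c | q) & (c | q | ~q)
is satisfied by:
  {c: True}


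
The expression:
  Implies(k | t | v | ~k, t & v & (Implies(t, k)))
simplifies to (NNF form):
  k & t & v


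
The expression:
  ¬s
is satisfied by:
  {s: False}


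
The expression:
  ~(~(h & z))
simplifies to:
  h & z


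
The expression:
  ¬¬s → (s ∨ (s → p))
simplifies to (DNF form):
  True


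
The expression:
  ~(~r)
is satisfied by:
  {r: True}


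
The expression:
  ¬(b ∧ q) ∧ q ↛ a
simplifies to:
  q ∧ ¬a ∧ ¬b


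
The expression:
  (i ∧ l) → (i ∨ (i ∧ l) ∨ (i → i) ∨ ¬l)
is always true.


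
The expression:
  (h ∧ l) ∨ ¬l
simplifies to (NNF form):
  h ∨ ¬l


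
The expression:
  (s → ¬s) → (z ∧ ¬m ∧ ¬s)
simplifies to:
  s ∨ (z ∧ ¬m)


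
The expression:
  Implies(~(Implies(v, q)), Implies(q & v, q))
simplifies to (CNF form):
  True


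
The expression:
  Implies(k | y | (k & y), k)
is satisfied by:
  {k: True, y: False}
  {y: False, k: False}
  {y: True, k: True}


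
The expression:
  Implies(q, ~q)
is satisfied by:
  {q: False}


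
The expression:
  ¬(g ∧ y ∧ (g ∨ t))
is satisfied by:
  {g: False, y: False}
  {y: True, g: False}
  {g: True, y: False}


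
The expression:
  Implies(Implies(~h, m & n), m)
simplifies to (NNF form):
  m | ~h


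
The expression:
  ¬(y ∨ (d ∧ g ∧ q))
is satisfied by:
  {g: False, q: False, y: False, d: False}
  {d: True, g: False, q: False, y: False}
  {q: True, d: False, g: False, y: False}
  {d: True, q: True, g: False, y: False}
  {g: True, d: False, q: False, y: False}
  {d: True, g: True, q: False, y: False}
  {q: True, g: True, d: False, y: False}


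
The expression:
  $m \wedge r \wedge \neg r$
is never true.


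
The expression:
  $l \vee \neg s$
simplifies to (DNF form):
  $l \vee \neg s$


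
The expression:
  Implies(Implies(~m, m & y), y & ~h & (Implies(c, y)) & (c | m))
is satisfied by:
  {y: True, m: False, h: False}
  {y: False, m: False, h: False}
  {h: True, y: True, m: False}
  {h: True, y: False, m: False}
  {m: True, y: True, h: False}


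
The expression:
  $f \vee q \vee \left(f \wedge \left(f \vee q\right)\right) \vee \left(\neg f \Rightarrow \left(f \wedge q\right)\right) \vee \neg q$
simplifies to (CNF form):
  $\text{True}$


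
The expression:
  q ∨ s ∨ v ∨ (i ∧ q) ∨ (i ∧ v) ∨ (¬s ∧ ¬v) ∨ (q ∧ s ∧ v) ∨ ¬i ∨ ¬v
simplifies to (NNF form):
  True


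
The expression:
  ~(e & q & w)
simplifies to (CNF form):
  ~e | ~q | ~w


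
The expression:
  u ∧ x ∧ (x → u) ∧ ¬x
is never true.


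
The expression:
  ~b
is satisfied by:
  {b: False}


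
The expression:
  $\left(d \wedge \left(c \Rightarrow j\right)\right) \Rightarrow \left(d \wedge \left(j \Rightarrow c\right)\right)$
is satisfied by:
  {c: True, d: False, j: False}
  {c: False, d: False, j: False}
  {j: True, c: True, d: False}
  {j: True, c: False, d: False}
  {d: True, c: True, j: False}
  {d: True, c: False, j: False}
  {d: True, j: True, c: True}


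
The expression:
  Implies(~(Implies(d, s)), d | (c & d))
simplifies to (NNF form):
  True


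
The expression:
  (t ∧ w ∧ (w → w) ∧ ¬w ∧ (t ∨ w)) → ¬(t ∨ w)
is always true.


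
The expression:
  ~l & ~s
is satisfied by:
  {l: False, s: False}


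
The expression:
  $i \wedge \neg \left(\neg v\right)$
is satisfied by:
  {i: True, v: True}


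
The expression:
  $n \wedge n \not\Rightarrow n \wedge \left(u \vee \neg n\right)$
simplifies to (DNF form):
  $\text{False}$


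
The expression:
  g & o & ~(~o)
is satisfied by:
  {g: True, o: True}


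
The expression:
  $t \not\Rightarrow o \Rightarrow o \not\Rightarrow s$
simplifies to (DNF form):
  $o \vee \neg t$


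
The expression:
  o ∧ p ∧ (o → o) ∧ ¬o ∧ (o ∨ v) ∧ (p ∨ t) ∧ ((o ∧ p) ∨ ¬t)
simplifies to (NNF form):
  False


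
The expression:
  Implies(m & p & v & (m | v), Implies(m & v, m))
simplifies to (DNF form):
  True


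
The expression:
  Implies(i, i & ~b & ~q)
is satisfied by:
  {q: False, i: False, b: False}
  {b: True, q: False, i: False}
  {q: True, b: False, i: False}
  {b: True, q: True, i: False}
  {i: True, b: False, q: False}


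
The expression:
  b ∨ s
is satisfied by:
  {b: True, s: True}
  {b: True, s: False}
  {s: True, b: False}


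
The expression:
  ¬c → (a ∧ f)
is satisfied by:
  {a: True, c: True, f: True}
  {a: True, c: True, f: False}
  {c: True, f: True, a: False}
  {c: True, f: False, a: False}
  {a: True, f: True, c: False}


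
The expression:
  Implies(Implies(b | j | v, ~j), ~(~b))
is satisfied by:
  {b: True, j: True}
  {b: True, j: False}
  {j: True, b: False}


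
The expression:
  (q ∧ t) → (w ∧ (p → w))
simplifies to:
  w ∨ ¬q ∨ ¬t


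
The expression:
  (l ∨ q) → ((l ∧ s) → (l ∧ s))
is always true.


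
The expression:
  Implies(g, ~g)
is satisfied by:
  {g: False}


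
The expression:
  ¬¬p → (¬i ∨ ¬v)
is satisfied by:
  {p: False, v: False, i: False}
  {i: True, p: False, v: False}
  {v: True, p: False, i: False}
  {i: True, v: True, p: False}
  {p: True, i: False, v: False}
  {i: True, p: True, v: False}
  {v: True, p: True, i: False}


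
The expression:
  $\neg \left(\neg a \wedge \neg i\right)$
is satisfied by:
  {i: True, a: True}
  {i: True, a: False}
  {a: True, i: False}


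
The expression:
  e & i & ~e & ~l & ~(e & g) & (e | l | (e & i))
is never true.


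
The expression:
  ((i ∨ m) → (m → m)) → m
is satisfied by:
  {m: True}


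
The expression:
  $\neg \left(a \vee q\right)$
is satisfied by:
  {q: False, a: False}


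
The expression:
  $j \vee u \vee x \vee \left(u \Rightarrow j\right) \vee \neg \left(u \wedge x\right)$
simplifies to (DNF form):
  $\text{True}$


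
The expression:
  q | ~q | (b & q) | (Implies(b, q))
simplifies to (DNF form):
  True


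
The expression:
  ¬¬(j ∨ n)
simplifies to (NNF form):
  j ∨ n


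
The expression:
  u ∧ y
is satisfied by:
  {u: True, y: True}


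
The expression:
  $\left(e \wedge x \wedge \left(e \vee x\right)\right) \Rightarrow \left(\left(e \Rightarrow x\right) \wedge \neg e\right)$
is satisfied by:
  {e: False, x: False}
  {x: True, e: False}
  {e: True, x: False}


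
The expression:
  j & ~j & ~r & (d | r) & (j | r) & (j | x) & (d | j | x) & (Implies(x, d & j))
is never true.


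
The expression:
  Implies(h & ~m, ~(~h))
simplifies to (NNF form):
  True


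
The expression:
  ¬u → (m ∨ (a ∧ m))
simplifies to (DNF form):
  m ∨ u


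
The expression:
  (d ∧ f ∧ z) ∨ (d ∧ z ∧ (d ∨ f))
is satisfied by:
  {z: True, d: True}


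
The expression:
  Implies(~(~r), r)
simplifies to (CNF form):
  True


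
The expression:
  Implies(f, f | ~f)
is always true.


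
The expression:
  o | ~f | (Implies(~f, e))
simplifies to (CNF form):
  True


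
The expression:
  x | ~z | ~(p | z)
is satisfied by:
  {x: True, z: False}
  {z: False, x: False}
  {z: True, x: True}


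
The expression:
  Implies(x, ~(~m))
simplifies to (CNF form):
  m | ~x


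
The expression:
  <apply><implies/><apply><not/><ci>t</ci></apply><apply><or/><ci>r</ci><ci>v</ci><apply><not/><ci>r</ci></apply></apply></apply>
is always true.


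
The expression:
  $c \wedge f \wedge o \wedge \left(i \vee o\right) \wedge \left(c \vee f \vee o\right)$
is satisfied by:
  {c: True, f: True, o: True}


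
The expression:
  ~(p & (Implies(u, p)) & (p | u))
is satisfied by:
  {p: False}


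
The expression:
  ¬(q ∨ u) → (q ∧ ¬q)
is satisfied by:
  {q: True, u: True}
  {q: True, u: False}
  {u: True, q: False}


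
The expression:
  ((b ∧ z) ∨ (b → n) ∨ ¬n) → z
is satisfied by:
  {z: True}


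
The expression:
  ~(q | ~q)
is never true.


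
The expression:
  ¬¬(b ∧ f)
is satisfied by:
  {b: True, f: True}


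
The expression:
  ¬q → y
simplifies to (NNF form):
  q ∨ y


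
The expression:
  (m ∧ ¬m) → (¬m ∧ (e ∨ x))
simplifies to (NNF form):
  True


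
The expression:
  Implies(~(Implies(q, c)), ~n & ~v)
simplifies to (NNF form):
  c | ~q | (~n & ~v)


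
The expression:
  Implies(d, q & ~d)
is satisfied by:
  {d: False}


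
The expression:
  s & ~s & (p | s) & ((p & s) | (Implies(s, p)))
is never true.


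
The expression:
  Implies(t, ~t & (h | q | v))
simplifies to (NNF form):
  ~t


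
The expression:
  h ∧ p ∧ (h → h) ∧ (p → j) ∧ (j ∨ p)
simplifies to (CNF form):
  h ∧ j ∧ p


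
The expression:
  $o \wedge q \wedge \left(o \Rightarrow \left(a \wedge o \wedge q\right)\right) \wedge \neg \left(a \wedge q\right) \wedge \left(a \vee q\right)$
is never true.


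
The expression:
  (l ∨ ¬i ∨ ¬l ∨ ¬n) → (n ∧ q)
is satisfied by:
  {q: True, n: True}


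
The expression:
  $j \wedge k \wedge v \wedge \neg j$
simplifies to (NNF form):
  $\text{False}$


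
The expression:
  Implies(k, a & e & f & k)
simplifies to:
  ~k | (a & e & f)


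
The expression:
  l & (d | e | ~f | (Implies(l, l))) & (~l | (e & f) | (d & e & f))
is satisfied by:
  {e: True, f: True, l: True}


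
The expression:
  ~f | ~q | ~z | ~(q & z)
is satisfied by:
  {z: False, q: False, f: False}
  {f: True, z: False, q: False}
  {q: True, z: False, f: False}
  {f: True, q: True, z: False}
  {z: True, f: False, q: False}
  {f: True, z: True, q: False}
  {q: True, z: True, f: False}


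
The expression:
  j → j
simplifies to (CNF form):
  True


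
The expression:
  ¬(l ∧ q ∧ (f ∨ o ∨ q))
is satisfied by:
  {l: False, q: False}
  {q: True, l: False}
  {l: True, q: False}


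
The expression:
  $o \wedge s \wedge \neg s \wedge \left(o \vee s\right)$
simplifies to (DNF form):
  $\text{False}$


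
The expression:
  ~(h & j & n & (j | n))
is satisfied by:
  {h: False, n: False, j: False}
  {j: True, h: False, n: False}
  {n: True, h: False, j: False}
  {j: True, n: True, h: False}
  {h: True, j: False, n: False}
  {j: True, h: True, n: False}
  {n: True, h: True, j: False}


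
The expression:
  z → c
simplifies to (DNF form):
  c ∨ ¬z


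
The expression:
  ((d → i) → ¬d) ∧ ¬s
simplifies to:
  ¬s ∧ (¬d ∨ ¬i)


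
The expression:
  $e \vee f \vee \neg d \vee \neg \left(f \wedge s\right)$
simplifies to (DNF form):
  $\text{True}$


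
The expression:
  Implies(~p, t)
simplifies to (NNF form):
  p | t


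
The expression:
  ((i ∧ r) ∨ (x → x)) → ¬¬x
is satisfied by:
  {x: True}


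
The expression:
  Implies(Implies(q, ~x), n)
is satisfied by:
  {n: True, q: True, x: True}
  {n: True, q: True, x: False}
  {n: True, x: True, q: False}
  {n: True, x: False, q: False}
  {q: True, x: True, n: False}


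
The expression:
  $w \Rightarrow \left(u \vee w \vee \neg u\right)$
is always true.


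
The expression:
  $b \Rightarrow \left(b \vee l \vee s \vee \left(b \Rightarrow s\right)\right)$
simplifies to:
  $\text{True}$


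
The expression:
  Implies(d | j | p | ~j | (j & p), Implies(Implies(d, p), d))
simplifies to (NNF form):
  d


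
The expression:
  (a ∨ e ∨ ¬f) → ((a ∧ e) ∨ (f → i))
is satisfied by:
  {i: True, e: False, f: False, a: False}
  {a: True, i: True, e: False, f: False}
  {i: True, e: True, a: False, f: False}
  {a: True, i: True, e: True, f: False}
  {a: False, e: False, i: False, f: False}
  {a: True, e: False, i: False, f: False}
  {e: True, a: False, i: False, f: False}
  {a: True, e: True, i: False, f: False}
  {f: True, i: True, a: False, e: False}
  {f: True, a: True, i: True, e: False}
  {f: True, i: True, e: True, a: False}
  {f: True, a: True, i: True, e: True}
  {f: True, a: False, e: False, i: False}
  {f: True, a: True, e: True, i: False}


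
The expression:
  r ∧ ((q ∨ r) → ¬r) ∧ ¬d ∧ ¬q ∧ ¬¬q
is never true.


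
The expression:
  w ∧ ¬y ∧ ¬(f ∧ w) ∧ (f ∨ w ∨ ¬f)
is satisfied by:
  {w: True, y: False, f: False}


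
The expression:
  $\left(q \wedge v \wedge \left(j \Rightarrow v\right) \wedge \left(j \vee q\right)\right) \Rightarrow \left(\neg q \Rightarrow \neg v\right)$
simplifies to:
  $\text{True}$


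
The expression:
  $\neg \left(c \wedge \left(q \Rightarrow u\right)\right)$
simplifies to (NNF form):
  $\left(q \wedge \neg u\right) \vee \neg c$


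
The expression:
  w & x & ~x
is never true.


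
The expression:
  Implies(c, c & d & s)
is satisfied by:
  {d: True, s: True, c: False}
  {d: True, s: False, c: False}
  {s: True, d: False, c: False}
  {d: False, s: False, c: False}
  {d: True, c: True, s: True}


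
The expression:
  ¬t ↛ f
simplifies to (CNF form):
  ¬f ∧ ¬t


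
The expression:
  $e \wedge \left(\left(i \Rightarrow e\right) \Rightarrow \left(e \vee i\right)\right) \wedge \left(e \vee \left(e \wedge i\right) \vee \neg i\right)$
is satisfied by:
  {e: True}


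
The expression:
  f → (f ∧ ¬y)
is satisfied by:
  {y: False, f: False}
  {f: True, y: False}
  {y: True, f: False}


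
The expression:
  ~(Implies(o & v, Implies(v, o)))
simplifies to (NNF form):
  False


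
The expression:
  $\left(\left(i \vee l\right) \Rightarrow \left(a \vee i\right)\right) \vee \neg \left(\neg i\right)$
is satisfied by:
  {i: True, a: True, l: False}
  {i: True, l: False, a: False}
  {a: True, l: False, i: False}
  {a: False, l: False, i: False}
  {i: True, a: True, l: True}
  {i: True, l: True, a: False}
  {a: True, l: True, i: False}


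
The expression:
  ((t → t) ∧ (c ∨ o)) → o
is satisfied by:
  {o: True, c: False}
  {c: False, o: False}
  {c: True, o: True}


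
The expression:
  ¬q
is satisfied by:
  {q: False}


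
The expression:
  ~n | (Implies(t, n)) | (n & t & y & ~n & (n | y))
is always true.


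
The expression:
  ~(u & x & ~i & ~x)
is always true.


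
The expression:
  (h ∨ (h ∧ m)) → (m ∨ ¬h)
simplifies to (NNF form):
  m ∨ ¬h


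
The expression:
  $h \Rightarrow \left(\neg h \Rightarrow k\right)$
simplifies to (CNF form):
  $\text{True}$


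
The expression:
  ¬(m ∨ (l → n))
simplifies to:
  l ∧ ¬m ∧ ¬n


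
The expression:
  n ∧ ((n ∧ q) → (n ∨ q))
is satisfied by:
  {n: True}


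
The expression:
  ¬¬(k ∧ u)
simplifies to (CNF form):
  k ∧ u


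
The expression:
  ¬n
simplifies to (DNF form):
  ¬n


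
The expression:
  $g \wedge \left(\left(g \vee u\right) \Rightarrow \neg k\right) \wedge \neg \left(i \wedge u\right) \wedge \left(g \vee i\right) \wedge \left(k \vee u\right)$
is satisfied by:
  {u: True, g: True, i: False, k: False}


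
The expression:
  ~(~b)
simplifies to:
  b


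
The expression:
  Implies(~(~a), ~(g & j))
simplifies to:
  ~a | ~g | ~j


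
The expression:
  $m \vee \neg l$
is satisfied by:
  {m: True, l: False}
  {l: False, m: False}
  {l: True, m: True}


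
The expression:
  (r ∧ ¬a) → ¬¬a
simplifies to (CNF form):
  a ∨ ¬r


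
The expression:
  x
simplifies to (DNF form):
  x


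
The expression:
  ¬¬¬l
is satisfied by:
  {l: False}


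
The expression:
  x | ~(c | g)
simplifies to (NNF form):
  x | (~c & ~g)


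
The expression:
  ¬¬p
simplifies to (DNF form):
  p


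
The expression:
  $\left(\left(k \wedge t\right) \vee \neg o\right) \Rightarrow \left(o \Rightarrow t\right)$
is always true.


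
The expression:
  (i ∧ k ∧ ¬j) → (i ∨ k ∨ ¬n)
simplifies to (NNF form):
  True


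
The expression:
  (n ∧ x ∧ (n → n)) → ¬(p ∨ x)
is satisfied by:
  {x: False, n: False}
  {n: True, x: False}
  {x: True, n: False}


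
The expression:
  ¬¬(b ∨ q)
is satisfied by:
  {b: True, q: True}
  {b: True, q: False}
  {q: True, b: False}


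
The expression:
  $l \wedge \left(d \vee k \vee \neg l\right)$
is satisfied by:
  {d: True, k: True, l: True}
  {d: True, l: True, k: False}
  {k: True, l: True, d: False}


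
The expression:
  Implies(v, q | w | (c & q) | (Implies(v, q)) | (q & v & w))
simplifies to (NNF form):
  q | w | ~v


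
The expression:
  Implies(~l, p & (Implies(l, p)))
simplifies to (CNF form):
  l | p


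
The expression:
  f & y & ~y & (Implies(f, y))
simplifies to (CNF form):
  False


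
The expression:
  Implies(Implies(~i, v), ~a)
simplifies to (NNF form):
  ~a | (~i & ~v)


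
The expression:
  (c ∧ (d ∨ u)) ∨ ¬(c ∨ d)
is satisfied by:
  {u: True, d: False, c: False}
  {u: False, d: False, c: False}
  {c: True, u: True, d: False}
  {d: True, c: True, u: True}
  {d: True, c: True, u: False}


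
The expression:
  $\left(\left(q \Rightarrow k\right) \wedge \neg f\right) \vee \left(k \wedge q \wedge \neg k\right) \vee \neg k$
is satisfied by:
  {k: False, f: False}
  {f: True, k: False}
  {k: True, f: False}


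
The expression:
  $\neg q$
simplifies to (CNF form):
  $\neg q$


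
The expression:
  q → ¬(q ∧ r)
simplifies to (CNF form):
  ¬q ∨ ¬r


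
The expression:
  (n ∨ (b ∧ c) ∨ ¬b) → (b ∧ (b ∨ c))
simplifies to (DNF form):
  b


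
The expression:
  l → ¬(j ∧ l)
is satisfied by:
  {l: False, j: False}
  {j: True, l: False}
  {l: True, j: False}


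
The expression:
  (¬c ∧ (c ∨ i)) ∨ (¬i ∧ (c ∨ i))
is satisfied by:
  {i: True, c: False}
  {c: True, i: False}


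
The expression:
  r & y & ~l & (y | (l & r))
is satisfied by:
  {r: True, y: True, l: False}


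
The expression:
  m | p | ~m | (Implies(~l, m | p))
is always true.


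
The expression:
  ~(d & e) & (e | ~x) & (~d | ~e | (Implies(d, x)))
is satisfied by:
  {d: False, e: False, x: False}
  {e: True, d: False, x: False}
  {x: True, e: True, d: False}
  {d: True, e: False, x: False}


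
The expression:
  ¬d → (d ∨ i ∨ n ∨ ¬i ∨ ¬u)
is always true.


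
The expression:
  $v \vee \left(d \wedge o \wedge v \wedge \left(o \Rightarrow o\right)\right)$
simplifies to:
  $v$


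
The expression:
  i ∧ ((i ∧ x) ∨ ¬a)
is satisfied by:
  {x: True, i: True, a: False}
  {i: True, a: False, x: False}
  {x: True, a: True, i: True}


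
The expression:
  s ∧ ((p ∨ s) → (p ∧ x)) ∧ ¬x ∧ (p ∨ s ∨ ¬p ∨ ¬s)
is never true.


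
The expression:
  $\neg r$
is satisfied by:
  {r: False}


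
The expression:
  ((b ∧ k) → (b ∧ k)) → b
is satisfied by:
  {b: True}


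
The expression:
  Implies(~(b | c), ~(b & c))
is always true.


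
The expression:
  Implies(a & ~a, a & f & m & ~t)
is always true.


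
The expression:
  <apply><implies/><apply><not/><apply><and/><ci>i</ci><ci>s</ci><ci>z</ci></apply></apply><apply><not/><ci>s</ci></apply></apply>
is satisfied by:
  {i: True, z: True, s: False}
  {i: True, z: False, s: False}
  {z: True, i: False, s: False}
  {i: False, z: False, s: False}
  {i: True, s: True, z: True}


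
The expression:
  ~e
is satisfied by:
  {e: False}


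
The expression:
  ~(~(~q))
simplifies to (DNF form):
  ~q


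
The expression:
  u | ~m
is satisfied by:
  {u: True, m: False}
  {m: False, u: False}
  {m: True, u: True}


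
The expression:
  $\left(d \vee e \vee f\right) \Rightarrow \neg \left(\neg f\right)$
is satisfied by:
  {f: True, e: False, d: False}
  {d: True, f: True, e: False}
  {f: True, e: True, d: False}
  {d: True, f: True, e: True}
  {d: False, e: False, f: False}


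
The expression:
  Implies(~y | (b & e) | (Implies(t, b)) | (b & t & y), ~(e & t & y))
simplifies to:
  ~b | ~e | ~t | ~y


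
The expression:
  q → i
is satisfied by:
  {i: True, q: False}
  {q: False, i: False}
  {q: True, i: True}


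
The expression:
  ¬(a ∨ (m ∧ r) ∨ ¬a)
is never true.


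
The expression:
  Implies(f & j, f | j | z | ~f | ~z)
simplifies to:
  True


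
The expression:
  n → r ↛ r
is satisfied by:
  {n: False}


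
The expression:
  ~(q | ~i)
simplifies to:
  i & ~q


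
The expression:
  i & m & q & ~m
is never true.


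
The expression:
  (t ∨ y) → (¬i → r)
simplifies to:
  i ∨ r ∨ (¬t ∧ ¬y)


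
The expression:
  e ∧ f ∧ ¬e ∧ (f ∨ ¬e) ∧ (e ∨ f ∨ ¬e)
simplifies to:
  False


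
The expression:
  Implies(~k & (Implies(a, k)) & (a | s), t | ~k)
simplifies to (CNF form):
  True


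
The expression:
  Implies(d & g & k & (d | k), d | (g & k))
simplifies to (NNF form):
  True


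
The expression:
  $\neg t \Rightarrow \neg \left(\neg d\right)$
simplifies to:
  $d \vee t$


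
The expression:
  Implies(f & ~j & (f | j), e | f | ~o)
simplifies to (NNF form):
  True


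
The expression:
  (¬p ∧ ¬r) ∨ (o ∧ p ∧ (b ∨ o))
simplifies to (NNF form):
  (o ∧ p) ∨ (¬p ∧ ¬r)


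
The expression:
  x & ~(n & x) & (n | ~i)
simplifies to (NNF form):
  x & ~i & ~n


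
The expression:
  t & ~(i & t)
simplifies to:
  t & ~i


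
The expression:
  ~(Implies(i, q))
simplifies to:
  i & ~q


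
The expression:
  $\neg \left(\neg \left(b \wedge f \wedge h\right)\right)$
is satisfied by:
  {h: True, b: True, f: True}


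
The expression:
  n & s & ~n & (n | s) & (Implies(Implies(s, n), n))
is never true.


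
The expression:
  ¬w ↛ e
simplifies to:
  e ∨ ¬w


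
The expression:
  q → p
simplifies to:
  p ∨ ¬q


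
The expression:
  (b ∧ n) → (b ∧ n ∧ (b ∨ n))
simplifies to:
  True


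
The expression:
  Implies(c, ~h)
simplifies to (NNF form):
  ~c | ~h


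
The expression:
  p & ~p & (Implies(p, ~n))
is never true.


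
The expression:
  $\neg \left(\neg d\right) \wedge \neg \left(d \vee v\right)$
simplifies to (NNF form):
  $\text{False}$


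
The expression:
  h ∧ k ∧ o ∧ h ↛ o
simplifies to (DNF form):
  False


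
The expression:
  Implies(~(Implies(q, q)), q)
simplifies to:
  True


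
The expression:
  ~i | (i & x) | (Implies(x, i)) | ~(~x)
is always true.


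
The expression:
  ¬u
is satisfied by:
  {u: False}


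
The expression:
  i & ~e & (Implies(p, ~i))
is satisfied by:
  {i: True, e: False, p: False}


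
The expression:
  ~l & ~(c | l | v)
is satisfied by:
  {v: False, l: False, c: False}


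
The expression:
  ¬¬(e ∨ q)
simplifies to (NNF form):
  e ∨ q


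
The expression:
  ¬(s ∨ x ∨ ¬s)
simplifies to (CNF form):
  False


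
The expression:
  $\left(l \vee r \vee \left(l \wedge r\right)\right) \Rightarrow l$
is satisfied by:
  {l: True, r: False}
  {r: False, l: False}
  {r: True, l: True}


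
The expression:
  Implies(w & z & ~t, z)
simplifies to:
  True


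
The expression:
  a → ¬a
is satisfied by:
  {a: False}


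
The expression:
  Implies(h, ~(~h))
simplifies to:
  True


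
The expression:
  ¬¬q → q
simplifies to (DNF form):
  True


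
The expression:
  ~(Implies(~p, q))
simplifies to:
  ~p & ~q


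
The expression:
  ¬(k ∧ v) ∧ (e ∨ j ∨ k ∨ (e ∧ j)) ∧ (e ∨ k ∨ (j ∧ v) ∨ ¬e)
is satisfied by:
  {e: True, j: True, v: False, k: False}
  {e: True, v: False, j: False, k: False}
  {j: True, e: False, v: False, k: False}
  {e: True, v: True, j: True, k: False}
  {e: True, v: True, j: False, k: False}
  {v: True, j: True, e: False, k: False}
  {k: True, j: True, e: True, v: False}
  {k: True, e: True, v: False, j: False}
  {k: True, j: True, e: False, v: False}
  {k: True, e: False, v: False, j: False}


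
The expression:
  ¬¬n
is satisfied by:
  {n: True}


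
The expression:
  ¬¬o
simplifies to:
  o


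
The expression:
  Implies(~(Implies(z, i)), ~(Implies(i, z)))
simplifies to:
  i | ~z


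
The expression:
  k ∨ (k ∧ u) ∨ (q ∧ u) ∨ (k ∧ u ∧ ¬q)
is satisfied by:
  {k: True, q: True, u: True}
  {k: True, q: True, u: False}
  {k: True, u: True, q: False}
  {k: True, u: False, q: False}
  {q: True, u: True, k: False}


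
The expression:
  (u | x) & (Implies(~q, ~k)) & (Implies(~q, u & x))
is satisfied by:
  {q: True, x: True, u: True, k: False}
  {q: True, k: True, x: True, u: True}
  {q: True, x: True, u: False, k: False}
  {q: True, x: True, k: True, u: False}
  {q: True, u: True, x: False, k: False}
  {q: True, k: True, u: True, x: False}
  {x: True, u: True, k: False, q: False}


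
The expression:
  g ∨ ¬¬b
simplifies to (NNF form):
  b ∨ g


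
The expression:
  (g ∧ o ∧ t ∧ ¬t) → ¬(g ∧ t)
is always true.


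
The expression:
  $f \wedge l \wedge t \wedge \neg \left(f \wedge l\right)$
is never true.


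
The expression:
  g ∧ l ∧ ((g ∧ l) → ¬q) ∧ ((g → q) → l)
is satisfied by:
  {g: True, l: True, q: False}


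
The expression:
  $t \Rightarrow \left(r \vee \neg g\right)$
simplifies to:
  $r \vee \neg g \vee \neg t$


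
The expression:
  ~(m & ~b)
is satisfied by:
  {b: True, m: False}
  {m: False, b: False}
  {m: True, b: True}


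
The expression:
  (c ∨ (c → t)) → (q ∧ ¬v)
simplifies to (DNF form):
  q ∧ ¬v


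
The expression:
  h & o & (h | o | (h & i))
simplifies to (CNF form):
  h & o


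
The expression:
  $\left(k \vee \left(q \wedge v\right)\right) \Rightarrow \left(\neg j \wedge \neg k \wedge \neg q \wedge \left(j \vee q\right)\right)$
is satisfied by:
  {v: False, k: False, q: False}
  {q: True, v: False, k: False}
  {v: True, q: False, k: False}


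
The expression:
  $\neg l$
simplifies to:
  $\neg l$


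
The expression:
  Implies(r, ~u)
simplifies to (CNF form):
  ~r | ~u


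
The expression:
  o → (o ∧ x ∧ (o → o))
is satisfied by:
  {x: True, o: False}
  {o: False, x: False}
  {o: True, x: True}


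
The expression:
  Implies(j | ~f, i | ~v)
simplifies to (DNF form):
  i | ~v | (f & ~j)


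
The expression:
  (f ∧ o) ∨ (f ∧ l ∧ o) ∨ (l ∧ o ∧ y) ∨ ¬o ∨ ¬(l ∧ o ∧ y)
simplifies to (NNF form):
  True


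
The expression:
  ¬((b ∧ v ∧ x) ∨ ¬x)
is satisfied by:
  {x: True, v: False, b: False}
  {b: True, x: True, v: False}
  {v: True, x: True, b: False}


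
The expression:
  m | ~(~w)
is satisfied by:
  {m: True, w: True}
  {m: True, w: False}
  {w: True, m: False}


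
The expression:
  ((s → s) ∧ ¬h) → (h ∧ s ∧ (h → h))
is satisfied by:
  {h: True}


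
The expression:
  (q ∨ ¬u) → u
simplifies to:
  u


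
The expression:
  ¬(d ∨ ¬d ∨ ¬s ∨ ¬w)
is never true.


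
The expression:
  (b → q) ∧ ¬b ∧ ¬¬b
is never true.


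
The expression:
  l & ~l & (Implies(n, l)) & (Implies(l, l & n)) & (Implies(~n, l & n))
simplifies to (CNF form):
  False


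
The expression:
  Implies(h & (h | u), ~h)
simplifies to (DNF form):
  ~h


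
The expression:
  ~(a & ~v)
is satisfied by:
  {v: True, a: False}
  {a: False, v: False}
  {a: True, v: True}


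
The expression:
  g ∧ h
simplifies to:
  g ∧ h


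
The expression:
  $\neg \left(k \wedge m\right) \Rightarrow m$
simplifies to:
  $m$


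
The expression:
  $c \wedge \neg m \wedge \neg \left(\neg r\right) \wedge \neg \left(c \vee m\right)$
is never true.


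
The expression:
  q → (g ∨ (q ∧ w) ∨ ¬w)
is always true.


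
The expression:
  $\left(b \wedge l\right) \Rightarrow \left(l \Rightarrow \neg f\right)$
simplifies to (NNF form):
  $\neg b \vee \neg f \vee \neg l$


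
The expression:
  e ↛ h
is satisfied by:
  {e: True, h: False}


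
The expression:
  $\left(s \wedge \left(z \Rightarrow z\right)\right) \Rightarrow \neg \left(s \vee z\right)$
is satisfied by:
  {s: False}


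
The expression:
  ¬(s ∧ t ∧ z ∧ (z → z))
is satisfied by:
  {s: False, t: False, z: False}
  {z: True, s: False, t: False}
  {t: True, s: False, z: False}
  {z: True, t: True, s: False}
  {s: True, z: False, t: False}
  {z: True, s: True, t: False}
  {t: True, s: True, z: False}


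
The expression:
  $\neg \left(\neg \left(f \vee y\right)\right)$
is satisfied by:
  {y: True, f: True}
  {y: True, f: False}
  {f: True, y: False}


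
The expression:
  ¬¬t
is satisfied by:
  {t: True}


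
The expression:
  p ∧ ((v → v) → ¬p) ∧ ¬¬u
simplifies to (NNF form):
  False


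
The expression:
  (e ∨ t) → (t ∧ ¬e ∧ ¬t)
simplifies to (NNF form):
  ¬e ∧ ¬t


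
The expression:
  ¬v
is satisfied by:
  {v: False}


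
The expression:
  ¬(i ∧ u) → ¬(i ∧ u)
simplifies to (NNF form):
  True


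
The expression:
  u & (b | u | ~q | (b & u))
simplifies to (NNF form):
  u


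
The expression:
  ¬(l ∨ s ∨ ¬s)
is never true.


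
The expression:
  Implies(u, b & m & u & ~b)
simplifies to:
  ~u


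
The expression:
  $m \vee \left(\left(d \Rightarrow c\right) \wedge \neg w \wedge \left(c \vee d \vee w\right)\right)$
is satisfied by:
  {m: True, c: True, w: False}
  {m: True, c: False, w: False}
  {m: True, w: True, c: True}
  {m: True, w: True, c: False}
  {c: True, w: False, m: False}


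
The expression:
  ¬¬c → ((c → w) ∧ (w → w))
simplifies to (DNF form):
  w ∨ ¬c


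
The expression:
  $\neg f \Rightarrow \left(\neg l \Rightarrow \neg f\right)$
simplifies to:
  $\text{True}$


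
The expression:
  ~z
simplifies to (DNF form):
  ~z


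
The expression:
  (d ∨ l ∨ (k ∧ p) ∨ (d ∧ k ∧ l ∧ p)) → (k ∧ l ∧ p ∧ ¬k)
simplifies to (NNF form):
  ¬d ∧ ¬l ∧ (¬k ∨ ¬p)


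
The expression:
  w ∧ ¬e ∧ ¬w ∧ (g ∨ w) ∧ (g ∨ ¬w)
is never true.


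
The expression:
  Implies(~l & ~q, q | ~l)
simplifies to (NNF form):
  True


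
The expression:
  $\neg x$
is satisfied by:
  {x: False}


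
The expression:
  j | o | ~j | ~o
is always true.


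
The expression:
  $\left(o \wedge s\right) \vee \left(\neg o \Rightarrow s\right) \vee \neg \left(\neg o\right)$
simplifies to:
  $o \vee s$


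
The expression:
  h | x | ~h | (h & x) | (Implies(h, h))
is always true.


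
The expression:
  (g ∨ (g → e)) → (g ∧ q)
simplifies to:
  g ∧ q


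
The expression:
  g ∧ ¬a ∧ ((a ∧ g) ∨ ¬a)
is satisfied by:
  {g: True, a: False}


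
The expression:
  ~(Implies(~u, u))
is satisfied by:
  {u: False}


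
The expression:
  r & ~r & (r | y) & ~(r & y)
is never true.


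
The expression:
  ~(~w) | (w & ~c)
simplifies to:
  w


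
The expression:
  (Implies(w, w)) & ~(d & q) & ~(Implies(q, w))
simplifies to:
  q & ~d & ~w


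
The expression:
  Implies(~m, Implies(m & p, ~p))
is always true.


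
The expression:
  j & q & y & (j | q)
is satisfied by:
  {j: True, y: True, q: True}


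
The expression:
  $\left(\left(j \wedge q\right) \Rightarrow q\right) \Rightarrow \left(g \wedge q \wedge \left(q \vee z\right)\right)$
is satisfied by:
  {g: True, q: True}


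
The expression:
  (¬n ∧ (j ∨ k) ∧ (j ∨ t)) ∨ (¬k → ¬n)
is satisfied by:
  {k: True, n: False}
  {n: False, k: False}
  {n: True, k: True}


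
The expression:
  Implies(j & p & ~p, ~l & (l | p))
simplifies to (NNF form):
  True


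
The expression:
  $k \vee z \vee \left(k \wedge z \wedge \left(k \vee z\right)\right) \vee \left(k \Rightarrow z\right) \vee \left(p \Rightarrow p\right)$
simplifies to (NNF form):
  $\text{True}$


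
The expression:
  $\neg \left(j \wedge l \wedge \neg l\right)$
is always true.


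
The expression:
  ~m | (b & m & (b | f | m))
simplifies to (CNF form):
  b | ~m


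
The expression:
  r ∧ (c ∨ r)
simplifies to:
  r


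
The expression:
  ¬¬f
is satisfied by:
  {f: True}


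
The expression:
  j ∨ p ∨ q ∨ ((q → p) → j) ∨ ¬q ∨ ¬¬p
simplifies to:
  True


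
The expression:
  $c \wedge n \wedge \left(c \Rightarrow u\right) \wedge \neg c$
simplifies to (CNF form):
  $\text{False}$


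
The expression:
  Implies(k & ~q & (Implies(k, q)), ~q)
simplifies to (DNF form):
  True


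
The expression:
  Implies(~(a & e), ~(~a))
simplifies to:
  a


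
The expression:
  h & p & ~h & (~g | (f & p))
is never true.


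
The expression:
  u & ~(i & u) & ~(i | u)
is never true.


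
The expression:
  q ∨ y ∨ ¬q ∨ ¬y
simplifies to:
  True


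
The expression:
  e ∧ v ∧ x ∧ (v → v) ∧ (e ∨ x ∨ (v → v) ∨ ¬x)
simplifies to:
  e ∧ v ∧ x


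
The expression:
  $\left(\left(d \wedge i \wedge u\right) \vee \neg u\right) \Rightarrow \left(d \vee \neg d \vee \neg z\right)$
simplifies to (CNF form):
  $\text{True}$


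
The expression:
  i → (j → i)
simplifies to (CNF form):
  True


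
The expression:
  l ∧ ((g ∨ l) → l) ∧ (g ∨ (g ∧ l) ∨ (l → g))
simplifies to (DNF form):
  g ∧ l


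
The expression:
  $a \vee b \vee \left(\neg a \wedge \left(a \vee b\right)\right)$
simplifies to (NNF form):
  $a \vee b$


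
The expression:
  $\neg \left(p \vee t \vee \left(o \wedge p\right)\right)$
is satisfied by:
  {p: False, t: False}


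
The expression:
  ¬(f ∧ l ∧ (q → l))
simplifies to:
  ¬f ∨ ¬l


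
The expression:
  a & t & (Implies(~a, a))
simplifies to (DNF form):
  a & t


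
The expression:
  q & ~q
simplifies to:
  False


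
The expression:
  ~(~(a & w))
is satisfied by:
  {a: True, w: True}


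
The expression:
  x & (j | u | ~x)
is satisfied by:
  {u: True, j: True, x: True}
  {u: True, x: True, j: False}
  {j: True, x: True, u: False}


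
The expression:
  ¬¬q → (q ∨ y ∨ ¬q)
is always true.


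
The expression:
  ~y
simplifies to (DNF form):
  ~y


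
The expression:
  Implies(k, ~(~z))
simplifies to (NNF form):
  z | ~k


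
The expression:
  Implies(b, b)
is always true.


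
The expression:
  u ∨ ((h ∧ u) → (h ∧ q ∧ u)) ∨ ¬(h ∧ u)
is always true.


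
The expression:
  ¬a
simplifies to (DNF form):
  ¬a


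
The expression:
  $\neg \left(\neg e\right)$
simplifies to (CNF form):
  $e$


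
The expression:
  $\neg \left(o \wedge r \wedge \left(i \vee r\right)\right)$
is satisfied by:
  {o: False, r: False}
  {r: True, o: False}
  {o: True, r: False}


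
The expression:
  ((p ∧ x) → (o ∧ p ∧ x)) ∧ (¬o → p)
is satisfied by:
  {o: True, p: True, x: False}
  {o: True, p: False, x: False}
  {x: True, o: True, p: True}
  {x: True, o: True, p: False}
  {p: True, x: False, o: False}


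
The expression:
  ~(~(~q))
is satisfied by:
  {q: False}


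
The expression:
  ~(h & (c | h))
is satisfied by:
  {h: False}


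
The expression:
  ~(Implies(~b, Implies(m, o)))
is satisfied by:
  {m: True, o: False, b: False}


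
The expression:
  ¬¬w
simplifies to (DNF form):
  w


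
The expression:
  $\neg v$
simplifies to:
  $\neg v$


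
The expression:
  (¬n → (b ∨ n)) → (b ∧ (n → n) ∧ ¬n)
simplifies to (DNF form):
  ¬n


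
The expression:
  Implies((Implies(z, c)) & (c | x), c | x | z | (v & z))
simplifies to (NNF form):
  True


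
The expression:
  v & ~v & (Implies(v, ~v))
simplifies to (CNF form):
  False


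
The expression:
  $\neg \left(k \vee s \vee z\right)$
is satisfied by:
  {z: False, k: False, s: False}


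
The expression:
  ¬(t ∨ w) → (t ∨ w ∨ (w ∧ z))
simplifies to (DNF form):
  t ∨ w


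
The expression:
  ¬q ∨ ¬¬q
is always true.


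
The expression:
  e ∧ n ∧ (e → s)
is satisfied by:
  {e: True, s: True, n: True}


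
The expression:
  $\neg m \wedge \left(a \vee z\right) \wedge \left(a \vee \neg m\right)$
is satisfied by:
  {a: True, z: True, m: False}
  {a: True, z: False, m: False}
  {z: True, a: False, m: False}


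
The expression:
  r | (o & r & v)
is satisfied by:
  {r: True}


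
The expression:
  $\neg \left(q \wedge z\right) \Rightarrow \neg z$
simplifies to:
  $q \vee \neg z$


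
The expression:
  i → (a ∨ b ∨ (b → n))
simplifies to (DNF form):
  True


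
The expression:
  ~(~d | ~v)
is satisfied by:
  {d: True, v: True}


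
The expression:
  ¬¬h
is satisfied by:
  {h: True}


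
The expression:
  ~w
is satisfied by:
  {w: False}


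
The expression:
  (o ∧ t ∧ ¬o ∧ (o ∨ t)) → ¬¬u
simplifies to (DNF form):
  True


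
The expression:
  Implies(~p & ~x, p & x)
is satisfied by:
  {x: True, p: True}
  {x: True, p: False}
  {p: True, x: False}


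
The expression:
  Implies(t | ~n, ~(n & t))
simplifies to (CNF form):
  ~n | ~t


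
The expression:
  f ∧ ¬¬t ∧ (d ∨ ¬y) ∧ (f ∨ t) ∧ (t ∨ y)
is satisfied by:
  {t: True, d: True, f: True, y: False}
  {t: True, f: True, y: False, d: False}
  {t: True, d: True, y: True, f: True}


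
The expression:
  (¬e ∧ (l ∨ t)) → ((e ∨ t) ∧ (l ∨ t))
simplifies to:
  e ∨ t ∨ ¬l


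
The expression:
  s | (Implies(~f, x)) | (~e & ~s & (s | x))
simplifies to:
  f | s | x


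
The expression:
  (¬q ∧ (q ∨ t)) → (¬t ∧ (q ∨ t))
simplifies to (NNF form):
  q ∨ ¬t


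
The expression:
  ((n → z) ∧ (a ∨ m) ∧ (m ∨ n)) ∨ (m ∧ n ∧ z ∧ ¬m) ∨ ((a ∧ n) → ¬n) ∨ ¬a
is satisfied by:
  {z: True, n: False, a: False}
  {z: False, n: False, a: False}
  {a: True, z: True, n: False}
  {a: True, z: False, n: False}
  {n: True, z: True, a: False}
  {n: True, z: False, a: False}
  {n: True, a: True, z: True}


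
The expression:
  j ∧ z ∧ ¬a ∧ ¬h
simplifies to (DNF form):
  j ∧ z ∧ ¬a ∧ ¬h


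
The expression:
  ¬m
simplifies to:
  ¬m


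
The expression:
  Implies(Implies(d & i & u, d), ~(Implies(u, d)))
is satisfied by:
  {u: True, d: False}


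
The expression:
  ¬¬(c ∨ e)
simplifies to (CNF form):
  c ∨ e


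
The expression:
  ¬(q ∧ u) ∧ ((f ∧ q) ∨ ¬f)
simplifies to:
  (q ∧ ¬u) ∨ (¬f ∧ ¬q)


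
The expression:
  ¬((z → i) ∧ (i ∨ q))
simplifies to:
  ¬i ∧ (z ∨ ¬q)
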